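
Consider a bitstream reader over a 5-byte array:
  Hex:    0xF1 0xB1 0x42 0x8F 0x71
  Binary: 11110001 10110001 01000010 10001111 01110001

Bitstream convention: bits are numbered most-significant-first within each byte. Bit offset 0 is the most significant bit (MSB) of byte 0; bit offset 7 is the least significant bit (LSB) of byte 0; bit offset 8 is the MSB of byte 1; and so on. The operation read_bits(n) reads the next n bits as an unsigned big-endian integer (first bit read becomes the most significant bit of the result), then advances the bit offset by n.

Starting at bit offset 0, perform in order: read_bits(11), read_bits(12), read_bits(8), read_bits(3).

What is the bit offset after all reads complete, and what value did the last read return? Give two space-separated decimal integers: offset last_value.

Read 1: bits[0:11] width=11 -> value=1933 (bin 11110001101); offset now 11 = byte 1 bit 3; 29 bits remain
Read 2: bits[11:23] width=12 -> value=2209 (bin 100010100001); offset now 23 = byte 2 bit 7; 17 bits remain
Read 3: bits[23:31] width=8 -> value=71 (bin 01000111); offset now 31 = byte 3 bit 7; 9 bits remain
Read 4: bits[31:34] width=3 -> value=5 (bin 101); offset now 34 = byte 4 bit 2; 6 bits remain

Answer: 34 5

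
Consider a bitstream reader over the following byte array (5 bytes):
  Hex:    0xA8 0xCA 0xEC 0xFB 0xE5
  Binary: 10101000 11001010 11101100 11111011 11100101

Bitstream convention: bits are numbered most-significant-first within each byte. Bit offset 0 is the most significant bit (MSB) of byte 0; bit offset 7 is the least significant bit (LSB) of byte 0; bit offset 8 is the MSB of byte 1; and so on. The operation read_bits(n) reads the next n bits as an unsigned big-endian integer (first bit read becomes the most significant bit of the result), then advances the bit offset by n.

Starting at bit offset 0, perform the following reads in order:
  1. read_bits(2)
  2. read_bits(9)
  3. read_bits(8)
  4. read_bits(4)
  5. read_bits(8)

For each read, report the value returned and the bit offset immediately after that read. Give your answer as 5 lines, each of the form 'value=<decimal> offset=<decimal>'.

Answer: value=2 offset=2
value=326 offset=11
value=87 offset=19
value=6 offset=23
value=125 offset=31

Derivation:
Read 1: bits[0:2] width=2 -> value=2 (bin 10); offset now 2 = byte 0 bit 2; 38 bits remain
Read 2: bits[2:11] width=9 -> value=326 (bin 101000110); offset now 11 = byte 1 bit 3; 29 bits remain
Read 3: bits[11:19] width=8 -> value=87 (bin 01010111); offset now 19 = byte 2 bit 3; 21 bits remain
Read 4: bits[19:23] width=4 -> value=6 (bin 0110); offset now 23 = byte 2 bit 7; 17 bits remain
Read 5: bits[23:31] width=8 -> value=125 (bin 01111101); offset now 31 = byte 3 bit 7; 9 bits remain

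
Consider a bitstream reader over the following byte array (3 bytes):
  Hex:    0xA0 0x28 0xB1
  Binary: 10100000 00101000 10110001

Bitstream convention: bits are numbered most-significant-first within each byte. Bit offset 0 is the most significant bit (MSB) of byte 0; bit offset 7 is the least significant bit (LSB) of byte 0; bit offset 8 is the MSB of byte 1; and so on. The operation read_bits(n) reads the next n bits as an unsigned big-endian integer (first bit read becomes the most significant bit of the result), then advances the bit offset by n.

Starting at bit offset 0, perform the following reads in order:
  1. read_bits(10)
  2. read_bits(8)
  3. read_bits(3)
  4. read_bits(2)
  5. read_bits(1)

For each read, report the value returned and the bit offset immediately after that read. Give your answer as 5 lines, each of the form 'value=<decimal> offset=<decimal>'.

Read 1: bits[0:10] width=10 -> value=640 (bin 1010000000); offset now 10 = byte 1 bit 2; 14 bits remain
Read 2: bits[10:18] width=8 -> value=162 (bin 10100010); offset now 18 = byte 2 bit 2; 6 bits remain
Read 3: bits[18:21] width=3 -> value=6 (bin 110); offset now 21 = byte 2 bit 5; 3 bits remain
Read 4: bits[21:23] width=2 -> value=0 (bin 00); offset now 23 = byte 2 bit 7; 1 bits remain
Read 5: bits[23:24] width=1 -> value=1 (bin 1); offset now 24 = byte 3 bit 0; 0 bits remain

Answer: value=640 offset=10
value=162 offset=18
value=6 offset=21
value=0 offset=23
value=1 offset=24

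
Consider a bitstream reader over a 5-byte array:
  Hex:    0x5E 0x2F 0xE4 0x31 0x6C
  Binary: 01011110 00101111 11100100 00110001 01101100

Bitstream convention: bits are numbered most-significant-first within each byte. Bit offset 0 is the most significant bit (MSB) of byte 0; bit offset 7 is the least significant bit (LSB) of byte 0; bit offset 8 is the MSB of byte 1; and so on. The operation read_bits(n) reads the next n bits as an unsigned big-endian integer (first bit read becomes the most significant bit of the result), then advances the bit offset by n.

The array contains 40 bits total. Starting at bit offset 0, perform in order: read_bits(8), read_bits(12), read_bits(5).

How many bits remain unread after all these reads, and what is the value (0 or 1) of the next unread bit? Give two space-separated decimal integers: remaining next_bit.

Answer: 15 0

Derivation:
Read 1: bits[0:8] width=8 -> value=94 (bin 01011110); offset now 8 = byte 1 bit 0; 32 bits remain
Read 2: bits[8:20] width=12 -> value=766 (bin 001011111110); offset now 20 = byte 2 bit 4; 20 bits remain
Read 3: bits[20:25] width=5 -> value=8 (bin 01000); offset now 25 = byte 3 bit 1; 15 bits remain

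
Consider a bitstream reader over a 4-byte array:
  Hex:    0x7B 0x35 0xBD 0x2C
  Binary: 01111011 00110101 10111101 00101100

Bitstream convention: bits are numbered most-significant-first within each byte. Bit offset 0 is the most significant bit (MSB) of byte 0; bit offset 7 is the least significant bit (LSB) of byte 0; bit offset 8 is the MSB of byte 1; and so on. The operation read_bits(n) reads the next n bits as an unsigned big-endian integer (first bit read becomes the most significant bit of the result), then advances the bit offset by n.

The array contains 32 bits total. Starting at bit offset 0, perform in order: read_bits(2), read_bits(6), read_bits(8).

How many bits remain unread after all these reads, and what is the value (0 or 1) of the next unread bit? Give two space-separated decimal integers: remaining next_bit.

Read 1: bits[0:2] width=2 -> value=1 (bin 01); offset now 2 = byte 0 bit 2; 30 bits remain
Read 2: bits[2:8] width=6 -> value=59 (bin 111011); offset now 8 = byte 1 bit 0; 24 bits remain
Read 3: bits[8:16] width=8 -> value=53 (bin 00110101); offset now 16 = byte 2 bit 0; 16 bits remain

Answer: 16 1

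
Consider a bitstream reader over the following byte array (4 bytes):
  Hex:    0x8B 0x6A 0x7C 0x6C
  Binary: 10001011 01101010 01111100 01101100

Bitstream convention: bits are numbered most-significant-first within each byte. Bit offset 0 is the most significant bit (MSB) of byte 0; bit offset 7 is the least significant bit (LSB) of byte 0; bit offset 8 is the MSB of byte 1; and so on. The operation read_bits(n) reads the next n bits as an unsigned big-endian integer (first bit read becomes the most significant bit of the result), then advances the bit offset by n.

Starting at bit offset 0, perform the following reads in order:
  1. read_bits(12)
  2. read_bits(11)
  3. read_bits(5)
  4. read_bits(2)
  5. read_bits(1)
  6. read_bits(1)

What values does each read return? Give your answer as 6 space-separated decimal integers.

Read 1: bits[0:12] width=12 -> value=2230 (bin 100010110110); offset now 12 = byte 1 bit 4; 20 bits remain
Read 2: bits[12:23] width=11 -> value=1342 (bin 10100111110); offset now 23 = byte 2 bit 7; 9 bits remain
Read 3: bits[23:28] width=5 -> value=6 (bin 00110); offset now 28 = byte 3 bit 4; 4 bits remain
Read 4: bits[28:30] width=2 -> value=3 (bin 11); offset now 30 = byte 3 bit 6; 2 bits remain
Read 5: bits[30:31] width=1 -> value=0 (bin 0); offset now 31 = byte 3 bit 7; 1 bits remain
Read 6: bits[31:32] width=1 -> value=0 (bin 0); offset now 32 = byte 4 bit 0; 0 bits remain

Answer: 2230 1342 6 3 0 0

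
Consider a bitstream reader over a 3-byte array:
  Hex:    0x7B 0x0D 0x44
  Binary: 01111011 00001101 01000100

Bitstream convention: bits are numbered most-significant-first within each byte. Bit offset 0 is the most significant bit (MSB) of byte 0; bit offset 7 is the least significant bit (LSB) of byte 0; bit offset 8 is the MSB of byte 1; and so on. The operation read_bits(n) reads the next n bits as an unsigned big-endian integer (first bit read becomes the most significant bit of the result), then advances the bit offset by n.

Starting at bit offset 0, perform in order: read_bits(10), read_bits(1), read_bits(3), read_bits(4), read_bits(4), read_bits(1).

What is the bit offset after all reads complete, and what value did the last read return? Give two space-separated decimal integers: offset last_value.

Answer: 23 0

Derivation:
Read 1: bits[0:10] width=10 -> value=492 (bin 0111101100); offset now 10 = byte 1 bit 2; 14 bits remain
Read 2: bits[10:11] width=1 -> value=0 (bin 0); offset now 11 = byte 1 bit 3; 13 bits remain
Read 3: bits[11:14] width=3 -> value=3 (bin 011); offset now 14 = byte 1 bit 6; 10 bits remain
Read 4: bits[14:18] width=4 -> value=5 (bin 0101); offset now 18 = byte 2 bit 2; 6 bits remain
Read 5: bits[18:22] width=4 -> value=1 (bin 0001); offset now 22 = byte 2 bit 6; 2 bits remain
Read 6: bits[22:23] width=1 -> value=0 (bin 0); offset now 23 = byte 2 bit 7; 1 bits remain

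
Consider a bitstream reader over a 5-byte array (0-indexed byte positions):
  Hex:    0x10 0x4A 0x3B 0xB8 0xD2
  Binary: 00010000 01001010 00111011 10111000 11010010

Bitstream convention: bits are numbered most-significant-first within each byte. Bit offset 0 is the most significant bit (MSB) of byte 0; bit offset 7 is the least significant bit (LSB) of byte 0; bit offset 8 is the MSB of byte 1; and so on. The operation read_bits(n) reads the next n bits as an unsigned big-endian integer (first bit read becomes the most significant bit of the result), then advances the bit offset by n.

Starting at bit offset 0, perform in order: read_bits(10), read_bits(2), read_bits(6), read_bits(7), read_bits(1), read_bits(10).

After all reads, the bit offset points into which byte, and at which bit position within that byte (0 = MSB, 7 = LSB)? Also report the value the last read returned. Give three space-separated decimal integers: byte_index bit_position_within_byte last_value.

Answer: 4 4 909

Derivation:
Read 1: bits[0:10] width=10 -> value=65 (bin 0001000001); offset now 10 = byte 1 bit 2; 30 bits remain
Read 2: bits[10:12] width=2 -> value=0 (bin 00); offset now 12 = byte 1 bit 4; 28 bits remain
Read 3: bits[12:18] width=6 -> value=40 (bin 101000); offset now 18 = byte 2 bit 2; 22 bits remain
Read 4: bits[18:25] width=7 -> value=119 (bin 1110111); offset now 25 = byte 3 bit 1; 15 bits remain
Read 5: bits[25:26] width=1 -> value=0 (bin 0); offset now 26 = byte 3 bit 2; 14 bits remain
Read 6: bits[26:36] width=10 -> value=909 (bin 1110001101); offset now 36 = byte 4 bit 4; 4 bits remain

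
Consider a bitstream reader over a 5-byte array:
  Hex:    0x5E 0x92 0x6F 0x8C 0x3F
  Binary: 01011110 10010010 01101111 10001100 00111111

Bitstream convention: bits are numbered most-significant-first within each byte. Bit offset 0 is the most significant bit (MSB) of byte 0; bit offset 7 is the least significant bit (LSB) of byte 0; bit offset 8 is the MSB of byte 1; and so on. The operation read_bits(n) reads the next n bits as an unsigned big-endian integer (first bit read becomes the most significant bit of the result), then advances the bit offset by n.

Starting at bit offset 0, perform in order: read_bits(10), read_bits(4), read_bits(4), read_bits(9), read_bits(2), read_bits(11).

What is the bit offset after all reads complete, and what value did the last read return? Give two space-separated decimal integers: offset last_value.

Read 1: bits[0:10] width=10 -> value=378 (bin 0101111010); offset now 10 = byte 1 bit 2; 30 bits remain
Read 2: bits[10:14] width=4 -> value=4 (bin 0100); offset now 14 = byte 1 bit 6; 26 bits remain
Read 3: bits[14:18] width=4 -> value=9 (bin 1001); offset now 18 = byte 2 bit 2; 22 bits remain
Read 4: bits[18:27] width=9 -> value=380 (bin 101111100); offset now 27 = byte 3 bit 3; 13 bits remain
Read 5: bits[27:29] width=2 -> value=1 (bin 01); offset now 29 = byte 3 bit 5; 11 bits remain
Read 6: bits[29:40] width=11 -> value=1087 (bin 10000111111); offset now 40 = byte 5 bit 0; 0 bits remain

Answer: 40 1087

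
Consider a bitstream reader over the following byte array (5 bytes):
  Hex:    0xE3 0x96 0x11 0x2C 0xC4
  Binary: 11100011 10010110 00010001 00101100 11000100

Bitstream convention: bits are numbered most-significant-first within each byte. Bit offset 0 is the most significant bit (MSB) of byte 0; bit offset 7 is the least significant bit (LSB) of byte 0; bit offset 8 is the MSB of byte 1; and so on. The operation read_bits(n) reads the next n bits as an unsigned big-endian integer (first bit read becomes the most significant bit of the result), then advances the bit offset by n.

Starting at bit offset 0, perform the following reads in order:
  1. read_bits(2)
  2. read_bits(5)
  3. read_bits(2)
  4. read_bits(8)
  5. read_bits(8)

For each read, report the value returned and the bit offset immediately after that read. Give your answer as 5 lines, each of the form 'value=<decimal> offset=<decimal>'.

Answer: value=3 offset=2
value=17 offset=7
value=3 offset=9
value=44 offset=17
value=34 offset=25

Derivation:
Read 1: bits[0:2] width=2 -> value=3 (bin 11); offset now 2 = byte 0 bit 2; 38 bits remain
Read 2: bits[2:7] width=5 -> value=17 (bin 10001); offset now 7 = byte 0 bit 7; 33 bits remain
Read 3: bits[7:9] width=2 -> value=3 (bin 11); offset now 9 = byte 1 bit 1; 31 bits remain
Read 4: bits[9:17] width=8 -> value=44 (bin 00101100); offset now 17 = byte 2 bit 1; 23 bits remain
Read 5: bits[17:25] width=8 -> value=34 (bin 00100010); offset now 25 = byte 3 bit 1; 15 bits remain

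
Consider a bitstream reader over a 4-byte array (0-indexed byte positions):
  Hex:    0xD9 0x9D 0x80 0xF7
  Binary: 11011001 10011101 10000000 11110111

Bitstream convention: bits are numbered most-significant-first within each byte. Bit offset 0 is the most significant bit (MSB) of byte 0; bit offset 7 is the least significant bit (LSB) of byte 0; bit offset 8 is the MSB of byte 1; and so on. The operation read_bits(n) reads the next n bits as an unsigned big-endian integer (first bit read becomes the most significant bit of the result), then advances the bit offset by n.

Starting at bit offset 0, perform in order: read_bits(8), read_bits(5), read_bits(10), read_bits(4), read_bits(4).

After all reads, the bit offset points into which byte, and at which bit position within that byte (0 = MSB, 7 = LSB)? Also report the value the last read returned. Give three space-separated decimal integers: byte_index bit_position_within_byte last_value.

Answer: 3 7 11

Derivation:
Read 1: bits[0:8] width=8 -> value=217 (bin 11011001); offset now 8 = byte 1 bit 0; 24 bits remain
Read 2: bits[8:13] width=5 -> value=19 (bin 10011); offset now 13 = byte 1 bit 5; 19 bits remain
Read 3: bits[13:23] width=10 -> value=704 (bin 1011000000); offset now 23 = byte 2 bit 7; 9 bits remain
Read 4: bits[23:27] width=4 -> value=7 (bin 0111); offset now 27 = byte 3 bit 3; 5 bits remain
Read 5: bits[27:31] width=4 -> value=11 (bin 1011); offset now 31 = byte 3 bit 7; 1 bits remain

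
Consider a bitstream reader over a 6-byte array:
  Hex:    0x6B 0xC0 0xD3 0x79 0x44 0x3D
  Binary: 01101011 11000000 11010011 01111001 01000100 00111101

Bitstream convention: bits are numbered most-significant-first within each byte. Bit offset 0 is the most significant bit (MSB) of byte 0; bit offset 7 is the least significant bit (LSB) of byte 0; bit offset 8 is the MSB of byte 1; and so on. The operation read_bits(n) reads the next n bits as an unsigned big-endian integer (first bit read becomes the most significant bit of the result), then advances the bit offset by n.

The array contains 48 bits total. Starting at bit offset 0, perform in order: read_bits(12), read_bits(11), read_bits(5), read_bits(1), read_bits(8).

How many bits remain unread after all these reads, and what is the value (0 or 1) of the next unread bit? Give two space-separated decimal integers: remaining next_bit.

Read 1: bits[0:12] width=12 -> value=1724 (bin 011010111100); offset now 12 = byte 1 bit 4; 36 bits remain
Read 2: bits[12:23] width=11 -> value=105 (bin 00001101001); offset now 23 = byte 2 bit 7; 25 bits remain
Read 3: bits[23:28] width=5 -> value=23 (bin 10111); offset now 28 = byte 3 bit 4; 20 bits remain
Read 4: bits[28:29] width=1 -> value=1 (bin 1); offset now 29 = byte 3 bit 5; 19 bits remain
Read 5: bits[29:37] width=8 -> value=40 (bin 00101000); offset now 37 = byte 4 bit 5; 11 bits remain

Answer: 11 1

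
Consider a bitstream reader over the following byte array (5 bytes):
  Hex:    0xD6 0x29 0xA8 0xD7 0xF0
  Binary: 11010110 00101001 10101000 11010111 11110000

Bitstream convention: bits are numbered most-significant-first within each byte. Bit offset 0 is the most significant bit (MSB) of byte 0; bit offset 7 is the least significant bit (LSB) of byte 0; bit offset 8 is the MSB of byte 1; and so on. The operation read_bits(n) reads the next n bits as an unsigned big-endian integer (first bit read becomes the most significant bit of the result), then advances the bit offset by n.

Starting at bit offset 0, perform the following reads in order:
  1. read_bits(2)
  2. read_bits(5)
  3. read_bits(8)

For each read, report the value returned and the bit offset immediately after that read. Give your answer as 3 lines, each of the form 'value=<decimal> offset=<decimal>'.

Answer: value=3 offset=2
value=11 offset=7
value=20 offset=15

Derivation:
Read 1: bits[0:2] width=2 -> value=3 (bin 11); offset now 2 = byte 0 bit 2; 38 bits remain
Read 2: bits[2:7] width=5 -> value=11 (bin 01011); offset now 7 = byte 0 bit 7; 33 bits remain
Read 3: bits[7:15] width=8 -> value=20 (bin 00010100); offset now 15 = byte 1 bit 7; 25 bits remain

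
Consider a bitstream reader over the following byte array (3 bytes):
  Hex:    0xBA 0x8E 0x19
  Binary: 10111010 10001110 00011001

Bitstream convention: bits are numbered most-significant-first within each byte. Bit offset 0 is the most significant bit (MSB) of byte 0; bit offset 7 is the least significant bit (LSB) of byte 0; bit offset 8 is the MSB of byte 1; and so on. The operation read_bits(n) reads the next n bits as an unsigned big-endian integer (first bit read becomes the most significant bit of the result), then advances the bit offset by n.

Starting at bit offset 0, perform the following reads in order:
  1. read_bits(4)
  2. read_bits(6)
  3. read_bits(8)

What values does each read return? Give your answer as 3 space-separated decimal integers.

Answer: 11 42 56

Derivation:
Read 1: bits[0:4] width=4 -> value=11 (bin 1011); offset now 4 = byte 0 bit 4; 20 bits remain
Read 2: bits[4:10] width=6 -> value=42 (bin 101010); offset now 10 = byte 1 bit 2; 14 bits remain
Read 3: bits[10:18] width=8 -> value=56 (bin 00111000); offset now 18 = byte 2 bit 2; 6 bits remain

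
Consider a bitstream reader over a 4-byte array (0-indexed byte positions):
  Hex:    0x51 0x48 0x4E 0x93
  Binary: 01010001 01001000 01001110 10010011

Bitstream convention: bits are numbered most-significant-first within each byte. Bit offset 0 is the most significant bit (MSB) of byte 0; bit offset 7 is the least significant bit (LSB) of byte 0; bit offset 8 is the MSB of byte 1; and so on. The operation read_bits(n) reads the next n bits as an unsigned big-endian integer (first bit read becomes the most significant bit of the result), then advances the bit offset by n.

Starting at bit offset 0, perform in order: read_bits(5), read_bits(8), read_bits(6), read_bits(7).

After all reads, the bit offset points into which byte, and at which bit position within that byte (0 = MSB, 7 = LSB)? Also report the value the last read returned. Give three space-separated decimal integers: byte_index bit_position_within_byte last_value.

Read 1: bits[0:5] width=5 -> value=10 (bin 01010); offset now 5 = byte 0 bit 5; 27 bits remain
Read 2: bits[5:13] width=8 -> value=41 (bin 00101001); offset now 13 = byte 1 bit 5; 19 bits remain
Read 3: bits[13:19] width=6 -> value=2 (bin 000010); offset now 19 = byte 2 bit 3; 13 bits remain
Read 4: bits[19:26] width=7 -> value=58 (bin 0111010); offset now 26 = byte 3 bit 2; 6 bits remain

Answer: 3 2 58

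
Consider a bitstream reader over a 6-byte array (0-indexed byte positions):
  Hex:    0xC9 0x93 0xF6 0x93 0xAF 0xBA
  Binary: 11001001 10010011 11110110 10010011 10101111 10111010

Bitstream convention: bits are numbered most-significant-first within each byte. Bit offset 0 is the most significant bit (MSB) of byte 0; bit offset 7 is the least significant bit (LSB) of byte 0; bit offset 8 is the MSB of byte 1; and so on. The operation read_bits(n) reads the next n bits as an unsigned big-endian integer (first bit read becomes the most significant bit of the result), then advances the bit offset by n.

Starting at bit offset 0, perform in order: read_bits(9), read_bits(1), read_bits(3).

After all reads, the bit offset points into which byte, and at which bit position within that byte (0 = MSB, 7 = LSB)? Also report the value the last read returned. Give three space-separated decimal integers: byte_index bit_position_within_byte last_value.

Read 1: bits[0:9] width=9 -> value=403 (bin 110010011); offset now 9 = byte 1 bit 1; 39 bits remain
Read 2: bits[9:10] width=1 -> value=0 (bin 0); offset now 10 = byte 1 bit 2; 38 bits remain
Read 3: bits[10:13] width=3 -> value=2 (bin 010); offset now 13 = byte 1 bit 5; 35 bits remain

Answer: 1 5 2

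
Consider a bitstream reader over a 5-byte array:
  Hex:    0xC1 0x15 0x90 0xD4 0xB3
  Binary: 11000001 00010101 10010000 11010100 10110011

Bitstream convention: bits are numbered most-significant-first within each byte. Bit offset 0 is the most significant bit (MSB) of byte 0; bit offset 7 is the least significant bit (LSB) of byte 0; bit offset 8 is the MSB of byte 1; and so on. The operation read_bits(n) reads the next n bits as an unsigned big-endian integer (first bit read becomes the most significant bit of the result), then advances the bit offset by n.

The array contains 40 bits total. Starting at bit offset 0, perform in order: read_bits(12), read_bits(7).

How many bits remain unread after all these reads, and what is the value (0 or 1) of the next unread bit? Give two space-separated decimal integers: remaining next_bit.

Answer: 21 1

Derivation:
Read 1: bits[0:12] width=12 -> value=3089 (bin 110000010001); offset now 12 = byte 1 bit 4; 28 bits remain
Read 2: bits[12:19] width=7 -> value=44 (bin 0101100); offset now 19 = byte 2 bit 3; 21 bits remain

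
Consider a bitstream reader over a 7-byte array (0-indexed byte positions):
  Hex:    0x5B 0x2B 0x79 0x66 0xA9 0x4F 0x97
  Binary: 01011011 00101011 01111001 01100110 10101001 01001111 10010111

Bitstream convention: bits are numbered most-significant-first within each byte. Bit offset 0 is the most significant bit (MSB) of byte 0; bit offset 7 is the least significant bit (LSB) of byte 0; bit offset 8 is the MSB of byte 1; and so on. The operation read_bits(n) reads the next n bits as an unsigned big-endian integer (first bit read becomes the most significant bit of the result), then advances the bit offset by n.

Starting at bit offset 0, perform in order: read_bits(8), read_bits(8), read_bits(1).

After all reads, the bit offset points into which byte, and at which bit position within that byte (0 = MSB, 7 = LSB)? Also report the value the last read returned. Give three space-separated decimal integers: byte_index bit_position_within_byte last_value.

Answer: 2 1 0

Derivation:
Read 1: bits[0:8] width=8 -> value=91 (bin 01011011); offset now 8 = byte 1 bit 0; 48 bits remain
Read 2: bits[8:16] width=8 -> value=43 (bin 00101011); offset now 16 = byte 2 bit 0; 40 bits remain
Read 3: bits[16:17] width=1 -> value=0 (bin 0); offset now 17 = byte 2 bit 1; 39 bits remain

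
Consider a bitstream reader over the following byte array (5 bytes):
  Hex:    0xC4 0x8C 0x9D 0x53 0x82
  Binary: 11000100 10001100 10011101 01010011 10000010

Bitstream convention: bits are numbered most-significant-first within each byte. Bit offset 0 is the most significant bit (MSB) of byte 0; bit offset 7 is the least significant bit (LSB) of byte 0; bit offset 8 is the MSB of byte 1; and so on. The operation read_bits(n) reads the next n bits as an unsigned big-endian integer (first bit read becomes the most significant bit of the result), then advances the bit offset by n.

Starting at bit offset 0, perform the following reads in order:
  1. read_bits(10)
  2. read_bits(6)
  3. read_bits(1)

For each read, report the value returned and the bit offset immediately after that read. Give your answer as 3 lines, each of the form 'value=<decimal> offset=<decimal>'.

Read 1: bits[0:10] width=10 -> value=786 (bin 1100010010); offset now 10 = byte 1 bit 2; 30 bits remain
Read 2: bits[10:16] width=6 -> value=12 (bin 001100); offset now 16 = byte 2 bit 0; 24 bits remain
Read 3: bits[16:17] width=1 -> value=1 (bin 1); offset now 17 = byte 2 bit 1; 23 bits remain

Answer: value=786 offset=10
value=12 offset=16
value=1 offset=17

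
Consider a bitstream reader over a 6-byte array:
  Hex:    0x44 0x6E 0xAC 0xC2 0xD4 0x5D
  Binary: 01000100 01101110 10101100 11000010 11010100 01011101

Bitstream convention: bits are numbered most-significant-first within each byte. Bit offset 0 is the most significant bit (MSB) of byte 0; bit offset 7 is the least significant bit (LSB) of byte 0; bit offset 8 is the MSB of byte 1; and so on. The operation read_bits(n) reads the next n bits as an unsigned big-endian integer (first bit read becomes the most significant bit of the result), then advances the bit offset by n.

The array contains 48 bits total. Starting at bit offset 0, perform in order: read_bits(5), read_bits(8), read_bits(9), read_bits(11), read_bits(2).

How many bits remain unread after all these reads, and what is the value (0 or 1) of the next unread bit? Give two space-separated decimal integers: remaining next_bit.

Answer: 13 1

Derivation:
Read 1: bits[0:5] width=5 -> value=8 (bin 01000); offset now 5 = byte 0 bit 5; 43 bits remain
Read 2: bits[5:13] width=8 -> value=141 (bin 10001101); offset now 13 = byte 1 bit 5; 35 bits remain
Read 3: bits[13:22] width=9 -> value=427 (bin 110101011); offset now 22 = byte 2 bit 6; 26 bits remain
Read 4: bits[22:33] width=11 -> value=389 (bin 00110000101); offset now 33 = byte 4 bit 1; 15 bits remain
Read 5: bits[33:35] width=2 -> value=2 (bin 10); offset now 35 = byte 4 bit 3; 13 bits remain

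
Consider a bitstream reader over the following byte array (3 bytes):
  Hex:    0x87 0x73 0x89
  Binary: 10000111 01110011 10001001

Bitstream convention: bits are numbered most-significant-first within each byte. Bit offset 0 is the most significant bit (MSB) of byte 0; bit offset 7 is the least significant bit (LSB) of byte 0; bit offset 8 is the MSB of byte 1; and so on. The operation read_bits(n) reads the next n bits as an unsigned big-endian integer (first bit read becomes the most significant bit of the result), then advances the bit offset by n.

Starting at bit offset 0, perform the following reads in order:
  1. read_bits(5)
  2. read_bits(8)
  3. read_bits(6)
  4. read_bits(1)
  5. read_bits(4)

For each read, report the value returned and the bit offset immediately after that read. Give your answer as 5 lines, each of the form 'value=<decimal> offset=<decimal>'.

Answer: value=16 offset=5
value=238 offset=13
value=28 offset=19
value=0 offset=20
value=9 offset=24

Derivation:
Read 1: bits[0:5] width=5 -> value=16 (bin 10000); offset now 5 = byte 0 bit 5; 19 bits remain
Read 2: bits[5:13] width=8 -> value=238 (bin 11101110); offset now 13 = byte 1 bit 5; 11 bits remain
Read 3: bits[13:19] width=6 -> value=28 (bin 011100); offset now 19 = byte 2 bit 3; 5 bits remain
Read 4: bits[19:20] width=1 -> value=0 (bin 0); offset now 20 = byte 2 bit 4; 4 bits remain
Read 5: bits[20:24] width=4 -> value=9 (bin 1001); offset now 24 = byte 3 bit 0; 0 bits remain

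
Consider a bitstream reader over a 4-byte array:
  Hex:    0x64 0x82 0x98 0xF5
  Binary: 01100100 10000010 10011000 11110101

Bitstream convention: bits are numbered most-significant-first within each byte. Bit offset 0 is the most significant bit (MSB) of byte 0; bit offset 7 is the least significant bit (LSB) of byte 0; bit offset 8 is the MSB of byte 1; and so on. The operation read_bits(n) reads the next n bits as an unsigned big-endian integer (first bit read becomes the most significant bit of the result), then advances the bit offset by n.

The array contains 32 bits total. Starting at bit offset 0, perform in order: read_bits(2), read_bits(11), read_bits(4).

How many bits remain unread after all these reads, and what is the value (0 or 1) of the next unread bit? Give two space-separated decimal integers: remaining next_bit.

Answer: 15 0

Derivation:
Read 1: bits[0:2] width=2 -> value=1 (bin 01); offset now 2 = byte 0 bit 2; 30 bits remain
Read 2: bits[2:13] width=11 -> value=1168 (bin 10010010000); offset now 13 = byte 1 bit 5; 19 bits remain
Read 3: bits[13:17] width=4 -> value=5 (bin 0101); offset now 17 = byte 2 bit 1; 15 bits remain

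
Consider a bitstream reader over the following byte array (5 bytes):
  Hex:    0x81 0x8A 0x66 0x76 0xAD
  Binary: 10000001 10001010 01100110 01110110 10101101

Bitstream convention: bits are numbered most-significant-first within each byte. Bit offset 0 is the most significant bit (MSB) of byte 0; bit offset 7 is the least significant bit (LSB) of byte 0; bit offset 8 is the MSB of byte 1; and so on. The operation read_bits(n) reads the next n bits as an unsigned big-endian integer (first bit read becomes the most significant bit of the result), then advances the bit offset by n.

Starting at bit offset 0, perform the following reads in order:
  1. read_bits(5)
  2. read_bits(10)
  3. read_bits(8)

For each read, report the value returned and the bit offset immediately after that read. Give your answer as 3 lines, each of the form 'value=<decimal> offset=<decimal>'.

Answer: value=16 offset=5
value=197 offset=15
value=51 offset=23

Derivation:
Read 1: bits[0:5] width=5 -> value=16 (bin 10000); offset now 5 = byte 0 bit 5; 35 bits remain
Read 2: bits[5:15] width=10 -> value=197 (bin 0011000101); offset now 15 = byte 1 bit 7; 25 bits remain
Read 3: bits[15:23] width=8 -> value=51 (bin 00110011); offset now 23 = byte 2 bit 7; 17 bits remain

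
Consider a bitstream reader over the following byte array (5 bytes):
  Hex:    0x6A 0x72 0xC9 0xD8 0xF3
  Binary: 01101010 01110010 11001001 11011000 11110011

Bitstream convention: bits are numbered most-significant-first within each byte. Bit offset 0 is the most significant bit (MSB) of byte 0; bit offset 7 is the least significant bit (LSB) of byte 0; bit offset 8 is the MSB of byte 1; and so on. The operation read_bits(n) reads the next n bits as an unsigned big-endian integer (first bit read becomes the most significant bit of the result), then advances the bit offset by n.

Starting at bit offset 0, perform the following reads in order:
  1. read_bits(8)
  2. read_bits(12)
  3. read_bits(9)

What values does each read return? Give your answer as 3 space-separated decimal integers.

Read 1: bits[0:8] width=8 -> value=106 (bin 01101010); offset now 8 = byte 1 bit 0; 32 bits remain
Read 2: bits[8:20] width=12 -> value=1836 (bin 011100101100); offset now 20 = byte 2 bit 4; 20 bits remain
Read 3: bits[20:29] width=9 -> value=315 (bin 100111011); offset now 29 = byte 3 bit 5; 11 bits remain

Answer: 106 1836 315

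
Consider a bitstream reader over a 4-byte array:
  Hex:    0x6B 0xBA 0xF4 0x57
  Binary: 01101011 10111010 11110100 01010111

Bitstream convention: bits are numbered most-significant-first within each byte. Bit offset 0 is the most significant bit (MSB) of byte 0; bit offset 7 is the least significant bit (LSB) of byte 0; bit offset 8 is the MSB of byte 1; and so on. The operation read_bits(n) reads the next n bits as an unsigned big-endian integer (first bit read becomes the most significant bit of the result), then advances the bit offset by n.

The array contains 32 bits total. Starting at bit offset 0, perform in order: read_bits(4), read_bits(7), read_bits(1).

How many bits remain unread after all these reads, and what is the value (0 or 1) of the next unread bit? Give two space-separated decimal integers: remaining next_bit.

Read 1: bits[0:4] width=4 -> value=6 (bin 0110); offset now 4 = byte 0 bit 4; 28 bits remain
Read 2: bits[4:11] width=7 -> value=93 (bin 1011101); offset now 11 = byte 1 bit 3; 21 bits remain
Read 3: bits[11:12] width=1 -> value=1 (bin 1); offset now 12 = byte 1 bit 4; 20 bits remain

Answer: 20 1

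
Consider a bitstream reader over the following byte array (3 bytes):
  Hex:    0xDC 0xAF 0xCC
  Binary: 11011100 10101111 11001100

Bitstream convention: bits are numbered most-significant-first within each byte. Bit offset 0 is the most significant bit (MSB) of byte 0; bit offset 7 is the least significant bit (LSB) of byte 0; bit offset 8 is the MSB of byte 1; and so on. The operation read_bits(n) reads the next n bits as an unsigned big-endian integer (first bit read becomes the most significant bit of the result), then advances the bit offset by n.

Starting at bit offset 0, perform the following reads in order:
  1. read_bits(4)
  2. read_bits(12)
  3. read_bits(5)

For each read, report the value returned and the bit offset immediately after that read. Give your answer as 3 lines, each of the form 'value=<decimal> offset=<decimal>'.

Read 1: bits[0:4] width=4 -> value=13 (bin 1101); offset now 4 = byte 0 bit 4; 20 bits remain
Read 2: bits[4:16] width=12 -> value=3247 (bin 110010101111); offset now 16 = byte 2 bit 0; 8 bits remain
Read 3: bits[16:21] width=5 -> value=25 (bin 11001); offset now 21 = byte 2 bit 5; 3 bits remain

Answer: value=13 offset=4
value=3247 offset=16
value=25 offset=21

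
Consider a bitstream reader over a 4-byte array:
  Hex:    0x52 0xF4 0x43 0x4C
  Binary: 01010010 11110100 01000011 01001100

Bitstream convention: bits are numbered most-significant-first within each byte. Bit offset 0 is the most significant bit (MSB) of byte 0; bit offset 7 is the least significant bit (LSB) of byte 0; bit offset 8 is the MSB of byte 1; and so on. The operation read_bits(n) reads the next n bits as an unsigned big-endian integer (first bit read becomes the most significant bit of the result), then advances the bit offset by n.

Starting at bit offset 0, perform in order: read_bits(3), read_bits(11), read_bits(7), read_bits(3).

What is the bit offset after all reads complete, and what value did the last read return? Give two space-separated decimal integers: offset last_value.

Read 1: bits[0:3] width=3 -> value=2 (bin 010); offset now 3 = byte 0 bit 3; 29 bits remain
Read 2: bits[3:14] width=11 -> value=1213 (bin 10010111101); offset now 14 = byte 1 bit 6; 18 bits remain
Read 3: bits[14:21] width=7 -> value=8 (bin 0001000); offset now 21 = byte 2 bit 5; 11 bits remain
Read 4: bits[21:24] width=3 -> value=3 (bin 011); offset now 24 = byte 3 bit 0; 8 bits remain

Answer: 24 3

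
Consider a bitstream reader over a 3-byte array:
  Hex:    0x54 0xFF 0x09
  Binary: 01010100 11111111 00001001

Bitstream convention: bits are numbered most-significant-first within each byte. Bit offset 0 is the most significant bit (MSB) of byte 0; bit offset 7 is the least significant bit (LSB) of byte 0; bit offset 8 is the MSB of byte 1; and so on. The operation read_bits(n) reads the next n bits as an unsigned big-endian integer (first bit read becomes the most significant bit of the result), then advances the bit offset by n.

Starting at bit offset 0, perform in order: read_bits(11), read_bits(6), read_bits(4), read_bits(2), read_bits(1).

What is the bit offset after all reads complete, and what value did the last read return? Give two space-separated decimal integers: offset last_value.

Answer: 24 1

Derivation:
Read 1: bits[0:11] width=11 -> value=679 (bin 01010100111); offset now 11 = byte 1 bit 3; 13 bits remain
Read 2: bits[11:17] width=6 -> value=62 (bin 111110); offset now 17 = byte 2 bit 1; 7 bits remain
Read 3: bits[17:21] width=4 -> value=1 (bin 0001); offset now 21 = byte 2 bit 5; 3 bits remain
Read 4: bits[21:23] width=2 -> value=0 (bin 00); offset now 23 = byte 2 bit 7; 1 bits remain
Read 5: bits[23:24] width=1 -> value=1 (bin 1); offset now 24 = byte 3 bit 0; 0 bits remain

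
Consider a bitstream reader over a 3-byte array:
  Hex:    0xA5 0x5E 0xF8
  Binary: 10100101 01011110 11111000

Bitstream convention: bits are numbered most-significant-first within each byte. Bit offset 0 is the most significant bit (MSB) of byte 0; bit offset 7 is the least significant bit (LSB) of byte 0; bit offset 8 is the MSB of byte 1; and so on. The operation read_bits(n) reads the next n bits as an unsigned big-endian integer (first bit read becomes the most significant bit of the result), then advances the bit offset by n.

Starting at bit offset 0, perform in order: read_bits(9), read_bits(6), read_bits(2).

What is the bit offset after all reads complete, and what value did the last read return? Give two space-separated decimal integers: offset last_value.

Answer: 17 1

Derivation:
Read 1: bits[0:9] width=9 -> value=330 (bin 101001010); offset now 9 = byte 1 bit 1; 15 bits remain
Read 2: bits[9:15] width=6 -> value=47 (bin 101111); offset now 15 = byte 1 bit 7; 9 bits remain
Read 3: bits[15:17] width=2 -> value=1 (bin 01); offset now 17 = byte 2 bit 1; 7 bits remain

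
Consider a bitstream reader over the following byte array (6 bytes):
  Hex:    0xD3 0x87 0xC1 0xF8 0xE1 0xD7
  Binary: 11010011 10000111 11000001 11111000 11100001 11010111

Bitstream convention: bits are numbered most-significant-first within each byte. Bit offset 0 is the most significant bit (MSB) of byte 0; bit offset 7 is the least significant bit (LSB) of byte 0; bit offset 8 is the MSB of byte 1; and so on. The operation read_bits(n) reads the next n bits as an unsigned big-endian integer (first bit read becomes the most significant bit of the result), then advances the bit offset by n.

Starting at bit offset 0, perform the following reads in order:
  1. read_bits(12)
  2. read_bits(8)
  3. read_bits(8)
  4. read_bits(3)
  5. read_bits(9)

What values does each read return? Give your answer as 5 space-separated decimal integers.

Answer: 3384 124 31 4 225

Derivation:
Read 1: bits[0:12] width=12 -> value=3384 (bin 110100111000); offset now 12 = byte 1 bit 4; 36 bits remain
Read 2: bits[12:20] width=8 -> value=124 (bin 01111100); offset now 20 = byte 2 bit 4; 28 bits remain
Read 3: bits[20:28] width=8 -> value=31 (bin 00011111); offset now 28 = byte 3 bit 4; 20 bits remain
Read 4: bits[28:31] width=3 -> value=4 (bin 100); offset now 31 = byte 3 bit 7; 17 bits remain
Read 5: bits[31:40] width=9 -> value=225 (bin 011100001); offset now 40 = byte 5 bit 0; 8 bits remain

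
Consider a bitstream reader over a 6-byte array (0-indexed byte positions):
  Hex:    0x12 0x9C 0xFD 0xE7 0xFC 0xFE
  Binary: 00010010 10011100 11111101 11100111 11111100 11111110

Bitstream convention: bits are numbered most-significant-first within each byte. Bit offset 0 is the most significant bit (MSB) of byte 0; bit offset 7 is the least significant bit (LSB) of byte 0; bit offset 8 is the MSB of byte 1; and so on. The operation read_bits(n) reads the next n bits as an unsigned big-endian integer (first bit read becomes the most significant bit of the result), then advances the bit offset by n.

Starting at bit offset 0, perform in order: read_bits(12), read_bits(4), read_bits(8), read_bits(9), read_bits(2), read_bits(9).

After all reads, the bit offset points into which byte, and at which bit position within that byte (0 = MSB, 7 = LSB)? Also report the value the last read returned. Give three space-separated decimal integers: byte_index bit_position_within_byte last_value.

Answer: 5 4 463

Derivation:
Read 1: bits[0:12] width=12 -> value=297 (bin 000100101001); offset now 12 = byte 1 bit 4; 36 bits remain
Read 2: bits[12:16] width=4 -> value=12 (bin 1100); offset now 16 = byte 2 bit 0; 32 bits remain
Read 3: bits[16:24] width=8 -> value=253 (bin 11111101); offset now 24 = byte 3 bit 0; 24 bits remain
Read 4: bits[24:33] width=9 -> value=463 (bin 111001111); offset now 33 = byte 4 bit 1; 15 bits remain
Read 5: bits[33:35] width=2 -> value=3 (bin 11); offset now 35 = byte 4 bit 3; 13 bits remain
Read 6: bits[35:44] width=9 -> value=463 (bin 111001111); offset now 44 = byte 5 bit 4; 4 bits remain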